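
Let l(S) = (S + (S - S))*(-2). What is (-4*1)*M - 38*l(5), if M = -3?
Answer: 392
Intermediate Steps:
l(S) = -2*S (l(S) = (S + 0)*(-2) = S*(-2) = -2*S)
(-4*1)*M - 38*l(5) = -4*1*(-3) - (-76)*5 = -4*(-3) - 38*(-10) = 12 + 380 = 392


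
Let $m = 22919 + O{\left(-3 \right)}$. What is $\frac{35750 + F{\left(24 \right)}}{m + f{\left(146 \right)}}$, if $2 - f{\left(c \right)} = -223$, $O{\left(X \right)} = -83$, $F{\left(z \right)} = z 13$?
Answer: $\frac{36062}{23061} \approx 1.5638$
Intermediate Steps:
$F{\left(z \right)} = 13 z$
$f{\left(c \right)} = 225$ ($f{\left(c \right)} = 2 - -223 = 2 + 223 = 225$)
$m = 22836$ ($m = 22919 - 83 = 22836$)
$\frac{35750 + F{\left(24 \right)}}{m + f{\left(146 \right)}} = \frac{35750 + 13 \cdot 24}{22836 + 225} = \frac{35750 + 312}{23061} = 36062 \cdot \frac{1}{23061} = \frac{36062}{23061}$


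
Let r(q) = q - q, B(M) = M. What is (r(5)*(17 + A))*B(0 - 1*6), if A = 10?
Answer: 0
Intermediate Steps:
r(q) = 0
(r(5)*(17 + A))*B(0 - 1*6) = (0*(17 + 10))*(0 - 1*6) = (0*27)*(0 - 6) = 0*(-6) = 0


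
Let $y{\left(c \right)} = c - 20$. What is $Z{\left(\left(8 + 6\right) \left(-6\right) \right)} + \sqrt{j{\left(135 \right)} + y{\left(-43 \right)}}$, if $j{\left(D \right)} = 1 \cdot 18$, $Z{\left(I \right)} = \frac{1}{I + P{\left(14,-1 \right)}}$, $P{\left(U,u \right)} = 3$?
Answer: $- \frac{1}{81} + 3 i \sqrt{5} \approx -0.012346 + 6.7082 i$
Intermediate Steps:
$y{\left(c \right)} = -20 + c$
$Z{\left(I \right)} = \frac{1}{3 + I}$ ($Z{\left(I \right)} = \frac{1}{I + 3} = \frac{1}{3 + I}$)
$j{\left(D \right)} = 18$
$Z{\left(\left(8 + 6\right) \left(-6\right) \right)} + \sqrt{j{\left(135 \right)} + y{\left(-43 \right)}} = \frac{1}{3 + \left(8 + 6\right) \left(-6\right)} + \sqrt{18 - 63} = \frac{1}{3 + 14 \left(-6\right)} + \sqrt{18 - 63} = \frac{1}{3 - 84} + \sqrt{-45} = \frac{1}{-81} + 3 i \sqrt{5} = - \frac{1}{81} + 3 i \sqrt{5}$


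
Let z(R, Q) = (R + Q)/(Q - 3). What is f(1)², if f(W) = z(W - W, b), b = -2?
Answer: 4/25 ≈ 0.16000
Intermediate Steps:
z(R, Q) = (Q + R)/(-3 + Q)
f(W) = ⅖ (f(W) = (-2 + (W - W))/(-3 - 2) = (-2 + 0)/(-5) = -⅕*(-2) = ⅖)
f(1)² = (⅖)² = 4/25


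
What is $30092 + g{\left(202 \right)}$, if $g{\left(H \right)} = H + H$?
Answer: $30496$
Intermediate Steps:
$g{\left(H \right)} = 2 H$
$30092 + g{\left(202 \right)} = 30092 + 2 \cdot 202 = 30092 + 404 = 30496$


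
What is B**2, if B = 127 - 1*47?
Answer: 6400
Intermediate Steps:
B = 80 (B = 127 - 47 = 80)
B**2 = 80**2 = 6400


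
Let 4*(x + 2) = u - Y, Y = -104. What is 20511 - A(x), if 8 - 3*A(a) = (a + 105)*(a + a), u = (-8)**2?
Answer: 24375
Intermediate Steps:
u = 64
x = 40 (x = -2 + (64 - 1*(-104))/4 = -2 + (64 + 104)/4 = -2 + (1/4)*168 = -2 + 42 = 40)
A(a) = 8/3 - 2*a*(105 + a)/3 (A(a) = 8/3 - (a + 105)*(a + a)/3 = 8/3 - (105 + a)*2*a/3 = 8/3 - 2*a*(105 + a)/3)
20511 - A(x) = 20511 - (8/3 - 70*40 - 2/3*40**2) = 20511 - (8/3 - 2800 - 2/3*1600) = 20511 - (8/3 - 2800 - 3200/3) = 20511 - 1*(-3864) = 20511 + 3864 = 24375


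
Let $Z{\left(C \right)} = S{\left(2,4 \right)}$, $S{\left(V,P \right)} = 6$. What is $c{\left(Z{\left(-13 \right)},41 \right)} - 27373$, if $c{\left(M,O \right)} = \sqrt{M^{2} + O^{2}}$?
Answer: $-27373 + \sqrt{1717} \approx -27332.0$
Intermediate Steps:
$Z{\left(C \right)} = 6$
$c{\left(Z{\left(-13 \right)},41 \right)} - 27373 = \sqrt{6^{2} + 41^{2}} - 27373 = \sqrt{36 + 1681} - 27373 = \sqrt{1717} - 27373 = -27373 + \sqrt{1717}$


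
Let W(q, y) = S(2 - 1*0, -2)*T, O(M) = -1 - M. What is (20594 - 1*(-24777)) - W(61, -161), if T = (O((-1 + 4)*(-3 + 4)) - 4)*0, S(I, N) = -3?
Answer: 45371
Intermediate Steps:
T = 0 (T = ((-1 - (-1 + 4)*(-3 + 4)) - 4)*0 = ((-1 - 3) - 4)*0 = (-4 - 4)*0 = -8*0 = 0)
W(q, y) = 0 (W(q, y) = -3*0 = 0)
(20594 - 1*(-24777)) - W(61, -161) = (20594 - 1*(-24777)) - 1*0 = (20594 + 24777) + 0 = 45371 + 0 = 45371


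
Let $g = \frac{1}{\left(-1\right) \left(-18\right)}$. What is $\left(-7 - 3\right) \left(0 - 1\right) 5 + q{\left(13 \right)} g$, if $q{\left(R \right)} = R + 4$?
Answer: $\frac{917}{18} \approx 50.944$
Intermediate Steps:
$q{\left(R \right)} = 4 + R$
$g = \frac{1}{18} \approx 0.055556$
$\left(-7 - 3\right) \left(0 - 1\right) 5 + q{\left(13 \right)} g = \left(-7 - 3\right) \left(0 - 1\right) 5 + \left(4 + 13\right) \frac{1}{18} = \left(-10\right) \left(-1\right) 5 + 17 \cdot \frac{1}{18} = 10 \cdot 5 + \frac{17}{18} = 50 + \frac{17}{18} = \frac{917}{18}$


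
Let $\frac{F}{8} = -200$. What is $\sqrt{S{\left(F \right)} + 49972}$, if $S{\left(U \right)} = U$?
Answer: $2 \sqrt{12093} \approx 219.94$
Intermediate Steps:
$F = -1600$ ($F = 8 \left(-200\right) = -1600$)
$\sqrt{S{\left(F \right)} + 49972} = \sqrt{-1600 + 49972} = \sqrt{48372} = 2 \sqrt{12093}$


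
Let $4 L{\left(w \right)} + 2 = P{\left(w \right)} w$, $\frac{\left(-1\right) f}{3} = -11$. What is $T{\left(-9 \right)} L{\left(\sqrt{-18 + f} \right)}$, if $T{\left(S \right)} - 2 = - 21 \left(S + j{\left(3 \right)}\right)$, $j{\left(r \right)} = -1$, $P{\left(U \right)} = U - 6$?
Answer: $689 - 318 \sqrt{15} \approx -542.61$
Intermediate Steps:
$P{\left(U \right)} = -6 + U$ ($P{\left(U \right)} = U - 6 = -6 + U$)
$f = 33$ ($f = \left(-3\right) \left(-11\right) = 33$)
$T{\left(S \right)} = 23 - 21 S$ ($T{\left(S \right)} = 2 - 21 \left(S - 1\right) = 2 - 21 \left(-1 + S\right) = 2 - \left(-21 + 21 S\right) = 23 - 21 S$)
$L{\left(w \right)} = - \frac{1}{2} + \frac{w \left(-6 + w\right)}{4}$ ($L{\left(w \right)} = - \frac{1}{2} + \frac{\left(-6 + w\right) w}{4} = - \frac{1}{2} + \frac{w \left(-6 + w\right)}{4}$)
$T{\left(-9 \right)} L{\left(\sqrt{-18 + f} \right)} = \left(23 - -189\right) \left(- \frac{1}{2} + \frac{\sqrt{-18 + 33} \left(-6 + \sqrt{-18 + 33}\right)}{4}\right) = \left(23 + 189\right) \left(- \frac{1}{2} + \frac{\sqrt{15} \left(-6 + \sqrt{15}\right)}{4}\right) = 212 \left(- \frac{1}{2} + \frac{\sqrt{15} \left(-6 + \sqrt{15}\right)}{4}\right) = -106 + 53 \sqrt{15} \left(-6 + \sqrt{15}\right)$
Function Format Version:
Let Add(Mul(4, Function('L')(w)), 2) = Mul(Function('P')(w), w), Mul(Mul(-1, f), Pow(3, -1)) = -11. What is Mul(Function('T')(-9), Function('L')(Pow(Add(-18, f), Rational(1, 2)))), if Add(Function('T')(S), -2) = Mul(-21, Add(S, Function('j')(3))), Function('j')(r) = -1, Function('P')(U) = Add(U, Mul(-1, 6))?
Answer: Add(689, Mul(-318, Pow(15, Rational(1, 2)))) ≈ -542.61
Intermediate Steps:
Function('P')(U) = Add(-6, U) (Function('P')(U) = Add(U, -6) = Add(-6, U))
f = 33 (f = Mul(-3, -11) = 33)
Function('T')(S) = Add(23, Mul(-21, S)) (Function('T')(S) = Add(2, Mul(-21, Add(S, -1))) = Add(2, Mul(-21, Add(-1, S))) = Add(2, Add(21, Mul(-21, S))) = Add(23, Mul(-21, S)))
Function('L')(w) = Add(Rational(-1, 2), Mul(Rational(1, 4), w, Add(-6, w))) (Function('L')(w) = Add(Rational(-1, 2), Mul(Rational(1, 4), Mul(Add(-6, w), w))) = Add(Rational(-1, 2), Mul(Rational(1, 4), Mul(w, Add(-6, w)))) = Add(Rational(-1, 2), Mul(Rational(1, 4), w, Add(-6, w))))
Mul(Function('T')(-9), Function('L')(Pow(Add(-18, f), Rational(1, 2)))) = Mul(Add(23, Mul(-21, -9)), Add(Rational(-1, 2), Mul(Rational(1, 4), Pow(Add(-18, 33), Rational(1, 2)), Add(-6, Pow(Add(-18, 33), Rational(1, 2)))))) = Mul(Add(23, 189), Add(Rational(-1, 2), Mul(Rational(1, 4), Pow(15, Rational(1, 2)), Add(-6, Pow(15, Rational(1, 2)))))) = Mul(212, Add(Rational(-1, 2), Mul(Rational(1, 4), Pow(15, Rational(1, 2)), Add(-6, Pow(15, Rational(1, 2)))))) = Add(-106, Mul(53, Pow(15, Rational(1, 2)), Add(-6, Pow(15, Rational(1, 2)))))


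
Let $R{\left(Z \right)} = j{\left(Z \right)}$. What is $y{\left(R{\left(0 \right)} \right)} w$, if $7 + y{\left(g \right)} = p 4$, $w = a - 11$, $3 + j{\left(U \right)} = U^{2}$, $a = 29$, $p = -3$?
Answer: $-342$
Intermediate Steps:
$j{\left(U \right)} = -3 + U^{2}$
$R{\left(Z \right)} = -3 + Z^{2}$
$w = 18$ ($w = 29 - 11 = 18$)
$y{\left(g \right)} = -19$ ($y{\left(g \right)} = -7 - 12 = -19$)
$y{\left(R{\left(0 \right)} \right)} w = \left(-19\right) 18 = -342$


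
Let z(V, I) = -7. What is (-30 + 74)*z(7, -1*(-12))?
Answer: -308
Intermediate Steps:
(-30 + 74)*z(7, -1*(-12)) = (-30 + 74)*(-7) = 44*(-7) = -308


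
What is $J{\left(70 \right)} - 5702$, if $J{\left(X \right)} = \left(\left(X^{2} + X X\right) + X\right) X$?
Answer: $685198$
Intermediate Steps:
$J{\left(X \right)} = X \left(X + 2 X^{2}\right)$ ($J{\left(X \right)} = \left(\left(X^{2} + X^{2}\right) + X\right) X = \left(2 X^{2} + X\right) X = \left(X + 2 X^{2}\right) X = X \left(X + 2 X^{2}\right)$)
$J{\left(70 \right)} - 5702 = 70^{2} \left(1 + 2 \cdot 70\right) - 5702 = 4900 \left(1 + 140\right) - 5702 = 4900 \cdot 141 - 5702 = 690900 - 5702 = 685198$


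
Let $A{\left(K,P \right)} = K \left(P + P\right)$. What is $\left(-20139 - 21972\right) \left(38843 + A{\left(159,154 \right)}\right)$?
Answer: $-3697977465$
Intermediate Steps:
$A{\left(K,P \right)} = 2 K P$ ($A{\left(K,P \right)} = K 2 P = 2 K P$)
$\left(-20139 - 21972\right) \left(38843 + A{\left(159,154 \right)}\right) = \left(-20139 - 21972\right) \left(38843 + 2 \cdot 159 \cdot 154\right) = - 42111 \left(38843 + 48972\right) = \left(-42111\right) 87815 = -3697977465$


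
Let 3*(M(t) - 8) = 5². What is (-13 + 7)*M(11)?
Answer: -98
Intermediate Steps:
M(t) = 49/3 (M(t) = 8 + (⅓)*5² = 8 + (⅓)*25 = 8 + 25/3 = 49/3)
(-13 + 7)*M(11) = (-13 + 7)*(49/3) = -6*49/3 = -98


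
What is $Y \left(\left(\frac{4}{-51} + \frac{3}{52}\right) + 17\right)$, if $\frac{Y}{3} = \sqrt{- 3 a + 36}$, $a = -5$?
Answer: $\frac{45029 \sqrt{51}}{884} \approx 363.77$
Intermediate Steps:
$Y = 3 \sqrt{51}$ ($Y = 3 \sqrt{\left(-3\right) \left(-5\right) + 36} = 3 \sqrt{15 + 36} = 3 \sqrt{51} \approx 21.424$)
$Y \left(\left(\frac{4}{-51} + \frac{3}{52}\right) + 17\right) = 3 \sqrt{51} \left(\left(\frac{4}{-51} + \frac{3}{52}\right) + 17\right) = 3 \sqrt{51} \left(\left(4 \left(- \frac{1}{51}\right) + 3 \cdot \frac{1}{52}\right) + 17\right) = 3 \sqrt{51} \left(\left(- \frac{4}{51} + \frac{3}{52}\right) + 17\right) = 3 \sqrt{51} \left(- \frac{55}{2652} + 17\right) = 3 \sqrt{51} \cdot \frac{45029}{2652} = \frac{45029 \sqrt{51}}{884}$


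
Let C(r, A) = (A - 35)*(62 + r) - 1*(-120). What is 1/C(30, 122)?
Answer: 1/8124 ≈ 0.00012309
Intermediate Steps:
C(r, A) = 120 + (-35 + A)*(62 + r) (C(r, A) = (-35 + A)*(62 + r) + 120 = 120 + (-35 + A)*(62 + r))
1/C(30, 122) = 1/(-2050 - 35*30 + 62*122 + 122*30) = 1/(-2050 - 1050 + 7564 + 3660) = 1/8124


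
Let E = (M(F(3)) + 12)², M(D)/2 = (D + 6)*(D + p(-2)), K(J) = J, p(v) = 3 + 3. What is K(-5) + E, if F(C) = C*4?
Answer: 435595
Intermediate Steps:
p(v) = 6
F(C) = 4*C
M(D) = 2*(6 + D)² (M(D) = 2*((D + 6)*(D + 6)) = 2*((6 + D)*(6 + D)) = 2*(6 + D)²)
E = 435600 (E = ((72 + 2*(4*3)² + 24*(4*3)) + 12)² = ((72 + 2*12² + 24*12) + 12)² = ((72 + 2*144 + 288) + 12)² = ((72 + 288 + 288) + 12)² = (648 + 12)² = 660² = 435600)
K(-5) + E = -5 + 435600 = 435595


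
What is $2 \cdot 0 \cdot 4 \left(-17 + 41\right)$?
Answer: $0$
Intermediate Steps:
$2 \cdot 0 \cdot 4 \left(-17 + 41\right) = 0 \cdot 4 \cdot 24 = 0 \cdot 24 = 0$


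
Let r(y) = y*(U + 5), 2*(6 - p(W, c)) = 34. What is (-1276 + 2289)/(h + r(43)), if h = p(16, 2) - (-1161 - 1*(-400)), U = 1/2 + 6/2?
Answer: 2026/2231 ≈ 0.90811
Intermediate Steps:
p(W, c) = -11 (p(W, c) = 6 - 1/2*34 = 6 - 17 = -11)
U = 7/2 (U = 1*(1/2) + 6*(1/2) = 1/2 + 3 = 7/2 ≈ 3.5000)
r(y) = 17*y/2 (r(y) = y*(7/2 + 5) = y*(17/2) = 17*y/2)
h = 750 (h = -11 - (-1161 - 1*(-400)) = -11 - (-1161 + 400) = -11 - 1*(-761) = -11 + 761 = 750)
(-1276 + 2289)/(h + r(43)) = (-1276 + 2289)/(750 + (17/2)*43) = 1013/(750 + 731/2) = 1013/(2231/2) = 1013*(2/2231) = 2026/2231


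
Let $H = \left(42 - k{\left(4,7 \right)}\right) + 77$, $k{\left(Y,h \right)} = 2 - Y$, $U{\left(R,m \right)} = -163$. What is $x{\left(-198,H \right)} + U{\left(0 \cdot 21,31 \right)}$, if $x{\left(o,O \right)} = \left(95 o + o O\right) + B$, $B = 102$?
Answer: $-42829$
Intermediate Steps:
$H = 121$ ($H = \left(42 - \left(2 - 4\right)\right) + 77 = \left(42 - -2\right) + 77 = \left(42 + 2\right) + 77 = 44 + 77 = 121$)
$x{\left(o,O \right)} = 102 + 95 o + O o$ ($x{\left(o,O \right)} = \left(95 o + o O\right) + 102 = \left(95 o + O o\right) + 102 = 102 + 95 o + O o$)
$x{\left(-198,H \right)} + U{\left(0 \cdot 21,31 \right)} = \left(102 + 95 \left(-198\right) + 121 \left(-198\right)\right) - 163 = \left(102 - 18810 - 23958\right) - 163 = -42666 - 163 = -42829$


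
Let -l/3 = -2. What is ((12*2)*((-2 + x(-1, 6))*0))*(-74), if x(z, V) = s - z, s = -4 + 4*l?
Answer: 0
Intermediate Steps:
l = 6 (l = -3*(-2) = 6)
s = 20 (s = -4 + 4*6 = -4 + 24 = 20)
x(z, V) = 20 - z
((12*2)*((-2 + x(-1, 6))*0))*(-74) = ((12*2)*((-2 + (20 - 1*(-1)))*0))*(-74) = (24*((-2 + (20 + 1))*0))*(-74) = (24*((-2 + 21)*0))*(-74) = (24*(19*0))*(-74) = (24*0)*(-74) = 0*(-74) = 0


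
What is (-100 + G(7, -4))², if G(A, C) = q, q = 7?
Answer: 8649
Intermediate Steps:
G(A, C) = 7
(-100 + G(7, -4))² = (-100 + 7)² = (-93)² = 8649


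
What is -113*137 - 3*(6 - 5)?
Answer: -15484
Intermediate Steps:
-113*137 - 3*(6 - 5) = -15481 - 3*1 = -15481 - 3 = -15484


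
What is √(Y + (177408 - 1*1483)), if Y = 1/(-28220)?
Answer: 3*√3891697520605/14110 ≈ 419.43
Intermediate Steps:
Y = -1/28220 ≈ -3.5436e-5
√(Y + (177408 - 1*1483)) = √(-1/28220 + (177408 - 1*1483)) = √(-1/28220 + (177408 - 1483)) = √(-1/28220 + 175925) = √(4964603499/28220) = 3*√3891697520605/14110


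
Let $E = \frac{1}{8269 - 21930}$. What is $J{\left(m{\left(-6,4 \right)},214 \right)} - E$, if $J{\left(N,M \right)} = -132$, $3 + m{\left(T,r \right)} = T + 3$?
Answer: $- \frac{1803251}{13661} \approx -132.0$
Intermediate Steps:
$m{\left(T,r \right)} = T$ ($m{\left(T,r \right)} = -3 + \left(T + 3\right) = -3 + \left(3 + T\right) = T$)
$E = - \frac{1}{13661}$ ($E = \frac{1}{-13661} = - \frac{1}{13661} \approx -7.3201 \cdot 10^{-5}$)
$J{\left(m{\left(-6,4 \right)},214 \right)} - E = -132 - - \frac{1}{13661} = -132 + \frac{1}{13661} = - \frac{1803251}{13661}$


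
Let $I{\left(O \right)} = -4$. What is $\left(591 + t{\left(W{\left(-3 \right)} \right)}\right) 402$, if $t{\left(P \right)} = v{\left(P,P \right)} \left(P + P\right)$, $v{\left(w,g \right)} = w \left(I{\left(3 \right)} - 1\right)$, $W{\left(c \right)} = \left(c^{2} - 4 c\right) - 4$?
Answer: $-924198$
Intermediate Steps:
$W{\left(c \right)} = -4 + c^{2} - 4 c$
$v{\left(w,g \right)} = - 5 w$ ($v{\left(w,g \right)} = w \left(-4 - 1\right) = w \left(-5\right) = - 5 w$)
$t{\left(P \right)} = - 10 P^{2}$ ($t{\left(P \right)} = - 5 P \left(P + P\right) = - 5 P 2 P = - 10 P^{2}$)
$\left(591 + t{\left(W{\left(-3 \right)} \right)}\right) 402 = \left(591 - 10 \left(-4 + \left(-3\right)^{2} - -12\right)^{2}\right) 402 = \left(591 - 10 \left(-4 + 9 + 12\right)^{2}\right) 402 = \left(591 - 10 \cdot 17^{2}\right) 402 = \left(591 - 2890\right) 402 = \left(-2299\right) 402 = -924198$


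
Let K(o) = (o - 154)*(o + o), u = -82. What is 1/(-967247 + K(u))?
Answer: -1/928543 ≈ -1.0770e-6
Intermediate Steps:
K(o) = 2*o*(-154 + o) (K(o) = (-154 + o)*(2*o) = 2*o*(-154 + o))
1/(-967247 + K(u)) = 1/(-967247 + 2*(-82)*(-154 - 82)) = 1/(-967247 + 2*(-82)*(-236)) = 1/(-967247 + 38704) = 1/(-928543) = -1/928543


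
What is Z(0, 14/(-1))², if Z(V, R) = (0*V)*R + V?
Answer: 0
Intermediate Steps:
Z(V, R) = V (Z(V, R) = 0*R + V = 0 + V = V)
Z(0, 14/(-1))² = 0² = 0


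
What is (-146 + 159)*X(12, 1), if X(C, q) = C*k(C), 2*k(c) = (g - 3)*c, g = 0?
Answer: -2808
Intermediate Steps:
k(c) = -3*c/2 (k(c) = ((0 - 3)*c)/2 = (-3*c)/2 = -3*c/2)
X(C, q) = -3*C²/2 (X(C, q) = C*(-3*C/2) = -3*C²/2)
(-146 + 159)*X(12, 1) = (-146 + 159)*(-3/2*12²) = 13*(-3/2*144) = 13*(-216) = -2808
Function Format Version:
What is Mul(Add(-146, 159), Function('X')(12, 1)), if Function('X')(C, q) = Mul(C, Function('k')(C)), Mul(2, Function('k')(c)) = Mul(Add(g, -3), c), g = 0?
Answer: -2808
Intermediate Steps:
Function('k')(c) = Mul(Rational(-3, 2), c) (Function('k')(c) = Mul(Rational(1, 2), Mul(Add(0, -3), c)) = Mul(Rational(1, 2), Mul(-3, c)) = Mul(Rational(-3, 2), c))
Function('X')(C, q) = Mul(Rational(-3, 2), Pow(C, 2)) (Function('X')(C, q) = Mul(C, Mul(Rational(-3, 2), C)) = Mul(Rational(-3, 2), Pow(C, 2)))
Mul(Add(-146, 159), Function('X')(12, 1)) = Mul(Add(-146, 159), Mul(Rational(-3, 2), Pow(12, 2))) = Mul(13, Mul(Rational(-3, 2), 144)) = Mul(13, -216) = -2808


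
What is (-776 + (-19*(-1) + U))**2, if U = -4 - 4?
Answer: 585225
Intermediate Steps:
U = -8
(-776 + (-19*(-1) + U))**2 = (-776 + (-19*(-1) - 8))**2 = (-776 + (19 - 8))**2 = (-776 + 11)**2 = (-765)**2 = 585225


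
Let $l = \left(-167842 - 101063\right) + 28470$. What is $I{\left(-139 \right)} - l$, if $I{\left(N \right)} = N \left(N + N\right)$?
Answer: $279077$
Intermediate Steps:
$I{\left(N \right)} = 2 N^{2}$ ($I{\left(N \right)} = N 2 N = 2 N^{2}$)
$l = -240435$ ($l = -268905 + 28470 = -240435$)
$I{\left(-139 \right)} - l = 2 \left(-139\right)^{2} - -240435 = 2 \cdot 19321 + 240435 = 38642 + 240435 = 279077$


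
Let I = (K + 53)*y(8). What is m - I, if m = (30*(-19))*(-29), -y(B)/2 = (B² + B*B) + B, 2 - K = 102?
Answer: 3746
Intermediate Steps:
K = -100 (K = 2 - 1*102 = 2 - 102 = -100)
y(B) = -4*B² - 2*B (y(B) = -2*((B² + B*B) + B) = -2*((B² + B²) + B) = -2*(2*B² + B) = -2*(B + 2*B²) = -4*B² - 2*B)
I = 12784 (I = (-100 + 53)*(-2*8*(1 + 2*8)) = -(-94)*8*(1 + 16) = -(-94)*8*17 = -47*(-272) = 12784)
m = 16530 (m = -570*(-29) = 16530)
m - I = 16530 - 1*12784 = 16530 - 12784 = 3746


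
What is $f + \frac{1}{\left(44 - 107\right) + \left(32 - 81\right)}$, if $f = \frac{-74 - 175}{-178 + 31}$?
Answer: $\frac{1321}{784} \approx 1.6849$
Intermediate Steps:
$f = \frac{83}{49}$ ($f = - \frac{249}{-147} = \left(-249\right) \left(- \frac{1}{147}\right) = \frac{83}{49} \approx 1.6939$)
$f + \frac{1}{\left(44 - 107\right) + \left(32 - 81\right)} = \frac{83}{49} + \frac{1}{\left(44 - 107\right) + \left(32 - 81\right)} = \frac{83}{49} + \frac{1}{-63 - 49} = \frac{83}{49} + \frac{1}{-112} = \frac{83}{49} - \frac{1}{112} = \frac{1321}{784}$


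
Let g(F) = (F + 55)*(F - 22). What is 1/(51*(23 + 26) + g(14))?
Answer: 1/1947 ≈ 0.00051361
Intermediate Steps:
g(F) = (-22 + F)*(55 + F) (g(F) = (55 + F)*(-22 + F) = (-22 + F)*(55 + F))
1/(51*(23 + 26) + g(14)) = 1/(51*(23 + 26) + (-1210 + 14² + 33*14)) = 1/(51*49 + (-1210 + 196 + 462)) = 1/(2499 - 552) = 1/1947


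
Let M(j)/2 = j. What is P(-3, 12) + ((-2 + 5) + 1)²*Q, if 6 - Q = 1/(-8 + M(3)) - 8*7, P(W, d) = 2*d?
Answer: 1024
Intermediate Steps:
M(j) = 2*j
Q = 125/2 (Q = 6 - (1/(-8 + 2*3) - 8*7) = 6 - (1/(-8 + 6) - 1*56) = 6 - (1/(-2) - 56) = 6 - (-½ - 56) = 6 - 1*(-113/2) = 6 + 113/2 = 125/2 ≈ 62.500)
P(-3, 12) + ((-2 + 5) + 1)²*Q = 2*12 + ((-2 + 5) + 1)²*(125/2) = 24 + (3 + 1)²*(125/2) = 24 + 4²*(125/2) = 24 + 16*(125/2) = 24 + 1000 = 1024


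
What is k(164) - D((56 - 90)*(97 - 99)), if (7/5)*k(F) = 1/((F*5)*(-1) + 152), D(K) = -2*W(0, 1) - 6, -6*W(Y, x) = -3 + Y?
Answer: 32727/4676 ≈ 6.9989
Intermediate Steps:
W(Y, x) = 1/2 - Y/6 (W(Y, x) = -(-3 + Y)/6 = 1/2 - Y/6)
D(K) = -7 (D(K) = -2*(1/2 - 1/6*0) - 6 = -2*(1/2 + 0) - 6 = -2*1/2 - 6 = -1 - 6 = -7)
k(F) = 5/(7*(152 - 5*F)) (k(F) = 5/(7*((F*5)*(-1) + 152)) = 5/(7*((5*F)*(-1) + 152)) = 5/(7*(-5*F + 152)) = 5/(7*(152 - 5*F)))
k(164) - D((56 - 90)*(97 - 99)) = -5/(-1064 + 35*164) - 1*(-7) = -5/(-1064 + 5740) + 7 = -5/4676 + 7 = 32727/4676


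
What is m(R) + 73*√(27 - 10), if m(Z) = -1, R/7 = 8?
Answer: -1 + 73*√17 ≈ 299.99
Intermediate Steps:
R = 56 (R = 7*8 = 56)
m(R) + 73*√(27 - 10) = -1 + 73*√(27 - 10) = -1 + 73*√17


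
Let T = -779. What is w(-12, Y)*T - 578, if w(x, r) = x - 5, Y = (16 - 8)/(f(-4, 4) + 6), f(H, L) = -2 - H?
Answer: 12665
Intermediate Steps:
Y = 1 (Y = (16 - 8)/((-2 - 1*(-4)) + 6) = 8/((-2 + 4) + 6) = 8/(2 + 6) = 8/8 = 8*(⅛) = 1)
w(x, r) = -5 + x
w(-12, Y)*T - 578 = (-5 - 12)*(-779) - 578 = -17*(-779) - 578 = 13243 - 578 = 12665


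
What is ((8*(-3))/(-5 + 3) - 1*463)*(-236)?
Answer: 106436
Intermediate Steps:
((8*(-3))/(-5 + 3) - 1*463)*(-236) = (-24/(-2) - 463)*(-236) = (-24*(-½) - 463)*(-236) = (12 - 463)*(-236) = -451*(-236) = 106436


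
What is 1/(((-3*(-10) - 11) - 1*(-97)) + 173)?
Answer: 1/289 ≈ 0.0034602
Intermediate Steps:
1/(((-3*(-10) - 11) - 1*(-97)) + 173) = 1/(((30 - 11) + 97) + 173) = 1/((19 + 97) + 173) = 1/(116 + 173) = 1/289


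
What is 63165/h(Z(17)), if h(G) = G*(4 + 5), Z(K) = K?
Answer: 21055/51 ≈ 412.84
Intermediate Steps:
h(G) = 9*G (h(G) = G*9 = 9*G)
63165/h(Z(17)) = 63165/((9*17)) = 63165/153 = 63165*(1/153) = 21055/51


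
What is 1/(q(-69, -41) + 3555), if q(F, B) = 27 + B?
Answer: 1/3541 ≈ 0.00028241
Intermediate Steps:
1/(q(-69, -41) + 3555) = 1/((27 - 41) + 3555) = 1/(-14 + 3555) = 1/3541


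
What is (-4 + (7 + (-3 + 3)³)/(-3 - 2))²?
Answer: 729/25 ≈ 29.160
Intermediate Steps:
(-4 + (7 + (-3 + 3)³)/(-3 - 2))² = (-4 + (7 + 0³)/(-5))² = (-4 + (7 + 0)*(-⅕))² = (-4 + 7*(-⅕))² = (-4 - 7/5)² = (-27/5)² = 729/25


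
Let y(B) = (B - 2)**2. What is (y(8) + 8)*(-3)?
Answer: -132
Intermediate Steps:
y(B) = (-2 + B)**2
(y(8) + 8)*(-3) = ((-2 + 8)**2 + 8)*(-3) = (6**2 + 8)*(-3) = (36 + 8)*(-3) = 44*(-3) = -132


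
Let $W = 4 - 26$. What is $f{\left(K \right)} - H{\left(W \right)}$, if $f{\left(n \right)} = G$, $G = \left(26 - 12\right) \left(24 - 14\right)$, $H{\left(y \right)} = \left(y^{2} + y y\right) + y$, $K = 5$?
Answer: $-806$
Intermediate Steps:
$W = -22$ ($W = 4 - 26 = -22$)
$H{\left(y \right)} = y + 2 y^{2}$ ($H{\left(y \right)} = \left(y^{2} + y^{2}\right) + y = 2 y^{2} + y = y + 2 y^{2}$)
$G = 140$ ($G = 14 \cdot 10 = 140$)
$f{\left(n \right)} = 140$
$f{\left(K \right)} - H{\left(W \right)} = 140 - - 22 \left(1 + 2 \left(-22\right)\right) = 140 - - 22 \left(1 - 44\right) = 140 - \left(-22\right) \left(-43\right) = 140 - 946 = -806$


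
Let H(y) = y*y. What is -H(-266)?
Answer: -70756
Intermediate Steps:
H(y) = y²
-H(-266) = -1*(-266)² = -1*70756 = -70756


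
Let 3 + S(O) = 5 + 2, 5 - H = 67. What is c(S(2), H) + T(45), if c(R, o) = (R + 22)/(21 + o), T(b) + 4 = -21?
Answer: -1051/41 ≈ -25.634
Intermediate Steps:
H = -62 (H = 5 - 1*67 = 5 - 67 = -62)
T(b) = -25 (T(b) = -4 - 21 = -25)
S(O) = 4 (S(O) = -3 + (5 + 2) = -3 + 7 = 4)
c(R, o) = (22 + R)/(21 + o)
c(S(2), H) + T(45) = (22 + 4)/(21 - 62) - 25 = 26/(-41) - 25 = -1/41*26 - 25 = -26/41 - 25 = -1051/41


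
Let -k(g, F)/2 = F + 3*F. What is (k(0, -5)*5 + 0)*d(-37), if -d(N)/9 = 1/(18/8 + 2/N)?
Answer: -10656/13 ≈ -819.69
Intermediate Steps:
d(N) = -9/(9/4 + 2/N) (d(N) = -9/(18/8 + 2/N) = -9/(18*(⅛) + 2/N) = -9/(9/4 + 2/N))
k(g, F) = -8*F (k(g, F) = -2*(F + 3*F) = -8*F)
(k(0, -5)*5 + 0)*d(-37) = (-8*(-5)*5 + 0)*(-36*(-37)/(8 + 9*(-37))) = (40*5 + 0)*(-36*(-37)/(8 - 333)) = (200 + 0)*(-36*(-37)/(-325)) = 200*(-36*(-37)*(-1/325)) = 200*(-1332/325) = -10656/13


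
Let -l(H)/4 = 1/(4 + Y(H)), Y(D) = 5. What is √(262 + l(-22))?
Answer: √2354/3 ≈ 16.173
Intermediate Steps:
l(H) = -4/9 (l(H) = -4/(4 + 5) = -4/9)
√(262 + l(-22)) = √(262 - 4/9) = √(2354/9) = √2354/3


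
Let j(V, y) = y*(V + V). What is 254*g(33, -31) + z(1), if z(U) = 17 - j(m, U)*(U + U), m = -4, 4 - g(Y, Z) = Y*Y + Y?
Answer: -283939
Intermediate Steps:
g(Y, Z) = 4 - Y - Y² (g(Y, Z) = 4 - (Y*Y + Y) = 4 - (Y² + Y) = 4 - (Y + Y²) = 4 + (-Y - Y²) = 4 - Y - Y²)
j(V, y) = 2*V*y (j(V, y) = y*(2*V) = 2*V*y)
z(U) = 17 + 16*U² (z(U) = 17 - 2*(-4)*U*(U + U) = 17 - (-8*U)*2*U = 17 - (-16)*U² = 17 + 16*U²)
254*g(33, -31) + z(1) = 254*(4 - 1*33 - 1*33²) + (17 + 16*1²) = 254*(4 - 33 - 1*1089) + (17 + 16*1) = 254*(4 - 33 - 1089) + (17 + 16) = 254*(-1118) + 33 = -283972 + 33 = -283939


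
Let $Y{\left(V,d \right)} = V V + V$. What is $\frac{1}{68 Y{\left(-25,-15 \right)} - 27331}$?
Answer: $\frac{1}{13469} \approx 7.4245 \cdot 10^{-5}$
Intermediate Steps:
$Y{\left(V,d \right)} = V + V^{2}$ ($Y{\left(V,d \right)} = V^{2} + V = V + V^{2}$)
$\frac{1}{68 Y{\left(-25,-15 \right)} - 27331} = \frac{1}{68 \left(- 25 \left(1 - 25\right)\right) - 27331} = \frac{1}{68 \left(\left(-25\right) \left(-24\right)\right) - 27331} = \frac{1}{68 \cdot 600 - 27331} = \frac{1}{40800 - 27331} = \frac{1}{13469}$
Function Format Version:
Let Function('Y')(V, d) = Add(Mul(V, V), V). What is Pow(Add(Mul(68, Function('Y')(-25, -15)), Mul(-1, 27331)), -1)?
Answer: Rational(1, 13469) ≈ 7.4245e-5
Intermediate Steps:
Function('Y')(V, d) = Add(V, Pow(V, 2)) (Function('Y')(V, d) = Add(Pow(V, 2), V) = Add(V, Pow(V, 2)))
Pow(Add(Mul(68, Function('Y')(-25, -15)), Mul(-1, 27331)), -1) = Pow(Add(Mul(68, Mul(-25, Add(1, -25))), Mul(-1, 27331)), -1) = Pow(Add(Mul(68, Mul(-25, -24)), -27331), -1) = Pow(Add(Mul(68, 600), -27331), -1) = Pow(Add(40800, -27331), -1) = Pow(13469, -1) = Rational(1, 13469)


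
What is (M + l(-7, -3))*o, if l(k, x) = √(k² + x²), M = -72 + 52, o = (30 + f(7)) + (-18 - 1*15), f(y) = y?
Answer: -80 + 4*√58 ≈ -49.537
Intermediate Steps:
o = 4 (o = (30 + 7) + (-18 - 1*15) = 37 + (-18 - 15) = 37 - 33 = 4)
M = -20
(M + l(-7, -3))*o = (-20 + √((-7)² + (-3)²))*4 = (-20 + √(49 + 9))*4 = (-20 + √58)*4 = -80 + 4*√58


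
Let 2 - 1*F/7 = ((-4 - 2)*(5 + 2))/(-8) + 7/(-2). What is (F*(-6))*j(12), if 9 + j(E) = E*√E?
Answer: 189/2 - 252*√3 ≈ -341.98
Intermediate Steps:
j(E) = -9 + E^(3/2) (j(E) = -9 + E*√E = -9 + E^(3/2))
F = 7/4 (F = 14 - 7*(((-4 - 2)*(5 + 2))/(-8) + 7/(-2)) = 14 - 7*(-6*7*(-⅛) + 7*(-½)) = 14 - 7*(-42*(-⅛) - 7/2) = 14 - 7*(21/4 - 7/2) = 14 - 7*7/4 = 14 - 49/4 = 7/4 ≈ 1.7500)
(F*(-6))*j(12) = ((7/4)*(-6))*(-9 + 12^(3/2)) = -21*(-9 + 24*√3)/2 = 189/2 - 252*√3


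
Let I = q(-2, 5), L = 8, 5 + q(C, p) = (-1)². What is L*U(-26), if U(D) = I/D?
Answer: 16/13 ≈ 1.2308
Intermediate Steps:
q(C, p) = -4 (q(C, p) = -5 + (-1)² = -5 + 1 = -4)
I = -4
U(D) = -4/D
L*U(-26) = 8*(-4/(-26)) = 8*(-4*(-1/26)) = 8*(2/13) = 16/13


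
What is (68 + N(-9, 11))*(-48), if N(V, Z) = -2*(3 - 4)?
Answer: -3360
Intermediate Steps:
N(V, Z) = 2 (N(V, Z) = -2*(-1) = 2)
(68 + N(-9, 11))*(-48) = (68 + 2)*(-48) = 70*(-48) = -3360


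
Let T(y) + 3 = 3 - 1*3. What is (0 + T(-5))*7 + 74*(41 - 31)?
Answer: 719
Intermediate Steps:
T(y) = -3 (T(y) = -3 + (3 - 1*3) = -3 + (3 - 3) = -3 + 0 = -3)
(0 + T(-5))*7 + 74*(41 - 31) = (0 - 3)*7 + 74*(41 - 31) = -3*7 + 74*10 = -21 + 740 = 719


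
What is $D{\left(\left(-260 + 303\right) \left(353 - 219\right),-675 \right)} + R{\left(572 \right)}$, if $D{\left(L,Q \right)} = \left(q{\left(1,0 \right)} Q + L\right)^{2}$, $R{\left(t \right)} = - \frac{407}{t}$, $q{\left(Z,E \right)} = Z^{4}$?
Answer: $\frac{1345633551}{52} \approx 2.5878 \cdot 10^{7}$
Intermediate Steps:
$D{\left(L,Q \right)} = \left(L + Q\right)^{2}$ ($D{\left(L,Q \right)} = \left(1^{4} Q + L\right)^{2} = \left(1 Q + L\right)^{2} = \left(Q + L\right)^{2} = \left(L + Q\right)^{2}$)
$D{\left(\left(-260 + 303\right) \left(353 - 219\right),-675 \right)} + R{\left(572 \right)} = \left(\left(-260 + 303\right) \left(353 - 219\right) - 675\right)^{2} - \frac{407}{572} = \left(43 \cdot 134 - 675\right)^{2} - \frac{37}{52} = \left(5762 - 675\right)^{2} - \frac{37}{52} = 5087^{2} - \frac{37}{52} = 25877569 - \frac{37}{52} = \frac{1345633551}{52}$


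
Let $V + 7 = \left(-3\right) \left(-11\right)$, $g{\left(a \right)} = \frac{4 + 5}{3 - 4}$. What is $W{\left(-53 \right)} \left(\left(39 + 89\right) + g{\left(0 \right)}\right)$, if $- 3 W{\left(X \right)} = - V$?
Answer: $\frac{3094}{3} \approx 1031.3$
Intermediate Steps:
$g{\left(a \right)} = -9$ ($g{\left(a \right)} = \frac{9}{-1} = 9 \left(-1\right) = -9$)
$V = 26$ ($V = -7 - -33 = -7 + 33 = 26$)
$W{\left(X \right)} = \frac{26}{3}$ ($W{\left(X \right)} = - \frac{\left(-1\right) 26}{3} = \left(- \frac{1}{3}\right) \left(-26\right) = \frac{26}{3}$)
$W{\left(-53 \right)} \left(\left(39 + 89\right) + g{\left(0 \right)}\right) = \frac{26 \left(\left(39 + 89\right) - 9\right)}{3} = \frac{26 \left(128 - 9\right)}{3} = \frac{26}{3} \cdot 119 = \frac{3094}{3}$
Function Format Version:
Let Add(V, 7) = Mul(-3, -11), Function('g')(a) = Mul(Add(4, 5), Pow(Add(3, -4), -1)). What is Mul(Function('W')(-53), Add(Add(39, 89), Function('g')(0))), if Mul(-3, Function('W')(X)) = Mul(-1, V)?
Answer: Rational(3094, 3) ≈ 1031.3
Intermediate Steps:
Function('g')(a) = -9 (Function('g')(a) = Mul(9, Pow(-1, -1)) = Mul(9, -1) = -9)
V = 26 (V = Add(-7, Mul(-3, -11)) = Add(-7, 33) = 26)
Function('W')(X) = Rational(26, 3) (Function('W')(X) = Mul(Rational(-1, 3), Mul(-1, 26)) = Mul(Rational(-1, 3), -26) = Rational(26, 3))
Mul(Function('W')(-53), Add(Add(39, 89), Function('g')(0))) = Mul(Rational(26, 3), Add(Add(39, 89), -9)) = Mul(Rational(26, 3), Add(128, -9)) = Mul(Rational(26, 3), 119) = Rational(3094, 3)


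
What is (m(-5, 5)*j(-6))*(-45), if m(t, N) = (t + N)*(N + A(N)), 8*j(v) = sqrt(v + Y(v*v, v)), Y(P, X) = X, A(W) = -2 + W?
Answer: 0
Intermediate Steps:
j(v) = sqrt(2)*sqrt(v)/8 (j(v) = sqrt(v + v)/8 = sqrt(2*v)/8 = (sqrt(2)*sqrt(v))/8 = sqrt(2)*sqrt(v)/8)
m(t, N) = (-2 + 2*N)*(N + t) (m(t, N) = (t + N)*(N + (-2 + N)) = (N + t)*(-2 + 2*N) = (-2 + 2*N)*(N + t))
(m(-5, 5)*j(-6))*(-45) = ((-2*5 - 2*(-5) + 2*5**2 + 2*5*(-5))*(sqrt(2)*sqrt(-6)/8))*(-45) = ((-10 + 10 + 2*25 - 50)*(sqrt(2)*(I*sqrt(6))/8))*(-45) = ((-10 + 10 + 50 - 50)*(I*sqrt(3)/4))*(-45) = (0*(I*sqrt(3)/4))*(-45) = 0*(-45) = 0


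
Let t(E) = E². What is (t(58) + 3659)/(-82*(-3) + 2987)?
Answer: 7023/3233 ≈ 2.1723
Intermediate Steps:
(t(58) + 3659)/(-82*(-3) + 2987) = (58² + 3659)/(-82*(-3) + 2987) = (3364 + 3659)/(246 + 2987) = 7023/3233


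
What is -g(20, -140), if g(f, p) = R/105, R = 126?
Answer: -6/5 ≈ -1.2000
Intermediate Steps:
g(f, p) = 6/5 (g(f, p) = 126/105 = 126*(1/105) = 6/5)
-g(20, -140) = -1*6/5 = -6/5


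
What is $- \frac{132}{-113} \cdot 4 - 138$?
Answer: $- \frac{15066}{113} \approx -133.33$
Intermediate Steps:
$- \frac{132}{-113} \cdot 4 - 138 = \left(-132\right) \left(- \frac{1}{113}\right) 4 - 138 = \frac{132}{113} \cdot 4 - 138 = \frac{528}{113} - 138 = - \frac{15066}{113}$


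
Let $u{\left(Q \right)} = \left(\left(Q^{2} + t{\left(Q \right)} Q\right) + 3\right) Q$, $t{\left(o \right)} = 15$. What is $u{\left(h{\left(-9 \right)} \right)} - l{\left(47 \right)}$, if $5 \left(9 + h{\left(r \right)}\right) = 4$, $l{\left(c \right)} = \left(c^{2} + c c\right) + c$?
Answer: $- \frac{504046}{125} \approx -4032.4$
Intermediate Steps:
$l{\left(c \right)} = c + 2 c^{2}$ ($l{\left(c \right)} = \left(c^{2} + c^{2}\right) + c = 2 c^{2} + c = c + 2 c^{2}$)
$h{\left(r \right)} = - \frac{41}{5}$ ($h{\left(r \right)} = -9 + \frac{1}{5} \cdot 4 = -9 + \frac{4}{5} = - \frac{41}{5}$)
$u{\left(Q \right)} = Q \left(3 + Q^{2} + 15 Q\right)$ ($u{\left(Q \right)} = \left(\left(Q^{2} + 15 Q\right) + 3\right) Q = \left(3 + Q^{2} + 15 Q\right) Q = Q \left(3 + Q^{2} + 15 Q\right)$)
$u{\left(h{\left(-9 \right)} \right)} - l{\left(47 \right)} = - \frac{41 \left(3 + \left(- \frac{41}{5}\right)^{2} + 15 \left(- \frac{41}{5}\right)\right)}{5} - 47 \left(1 + 2 \cdot 47\right) = - \frac{41 \left(3 + \frac{1681}{25} - 123\right)}{5} - 47 \left(1 + 94\right) = \left(- \frac{41}{5}\right) \left(- \frac{1319}{25}\right) - 47 \cdot 95 = \frac{54079}{125} - 4465 = - \frac{504046}{125}$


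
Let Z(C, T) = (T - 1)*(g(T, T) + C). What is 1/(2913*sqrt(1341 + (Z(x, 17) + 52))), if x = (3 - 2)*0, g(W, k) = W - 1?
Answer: sqrt(1649)/4803537 ≈ 8.4537e-6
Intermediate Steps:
g(W, k) = -1 + W
x = 0 (x = 1*0 = 0)
Z(C, T) = (-1 + T)*(-1 + C + T) (Z(C, T) = (T - 1)*((-1 + T) + C) = (-1 + T)*(-1 + C + T))
1/(2913*sqrt(1341 + (Z(x, 17) + 52))) = 1/(2913*sqrt(1341 + ((1 - 1*0 - 1*17 + 0*17 + 17*(-1 + 17)) + 52))) = 1/(2913*sqrt(1341 + ((1 + 0 - 17 + 0 + 17*16) + 52))) = 1/(2913*sqrt(1341 + ((1 + 0 - 17 + 0 + 272) + 52))) = 1/(2913*sqrt(1341 + (256 + 52))) = 1/(2913*sqrt(1341 + 308)) = 1/(2913*sqrt(1649)) = sqrt(1649)/4803537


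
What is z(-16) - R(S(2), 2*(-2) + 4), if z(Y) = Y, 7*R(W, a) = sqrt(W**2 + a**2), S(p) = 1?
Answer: -113/7 ≈ -16.143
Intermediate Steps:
R(W, a) = sqrt(W**2 + a**2)/7
z(-16) - R(S(2), 2*(-2) + 4) = -16 - sqrt(1**2 + (2*(-2) + 4)**2)/7 = -16 - sqrt(1 + (-4 + 4)**2)/7 = -16 - sqrt(1 + 0**2)/7 = -16 - sqrt(1 + 0)/7 = -16 - sqrt(1)/7 = -16 - 1/7 = -113/7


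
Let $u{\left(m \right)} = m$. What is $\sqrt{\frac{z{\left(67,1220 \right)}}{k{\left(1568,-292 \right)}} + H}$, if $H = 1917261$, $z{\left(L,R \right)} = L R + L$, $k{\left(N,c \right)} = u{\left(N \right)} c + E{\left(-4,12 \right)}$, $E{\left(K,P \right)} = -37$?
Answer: $\frac{\sqrt{4962770448280698}}{50877} \approx 1384.7$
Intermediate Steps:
$k{\left(N,c \right)} = -37 + N c$ ($k{\left(N,c \right)} = N c - 37 = -37 + N c$)
$z{\left(L,R \right)} = L + L R$
$\sqrt{\frac{z{\left(67,1220 \right)}}{k{\left(1568,-292 \right)}} + H} = \sqrt{\frac{67 \left(1 + 1220\right)}{-37 + 1568 \left(-292\right)} + 1917261} = \sqrt{\frac{67 \cdot 1221}{-37 - 457856} + 1917261} = \sqrt{\frac{81807}{-457893} + 1917261} = \sqrt{81807 \left(- \frac{1}{457893}\right) + 1917261} = \sqrt{- \frac{27269}{152631} + 1917261} = \sqrt{\frac{292633436422}{152631}} = \frac{\sqrt{4962770448280698}}{50877}$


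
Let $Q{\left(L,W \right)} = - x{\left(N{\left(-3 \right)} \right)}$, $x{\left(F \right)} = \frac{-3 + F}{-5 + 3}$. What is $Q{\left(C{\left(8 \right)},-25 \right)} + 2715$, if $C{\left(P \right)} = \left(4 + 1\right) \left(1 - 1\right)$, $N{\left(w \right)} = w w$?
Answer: $2718$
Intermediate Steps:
$N{\left(w \right)} = w^{2}$
$x{\left(F \right)} = \frac{3}{2} - \frac{F}{2}$ ($x{\left(F \right)} = \frac{-3 + F}{-2} = \left(-3 + F\right) \left(- \frac{1}{2}\right) = \frac{3}{2} - \frac{F}{2}$)
$C{\left(P \right)} = 0$ ($C{\left(P \right)} = 5 \cdot 0 = 0$)
$Q{\left(L,W \right)} = 3$ ($Q{\left(L,W \right)} = - (\frac{3}{2} - \frac{\left(-3\right)^{2}}{2}) = - (\frac{3}{2} - \frac{9}{2}) = \left(-1\right) \left(-3\right) = 3$)
$Q{\left(C{\left(8 \right)},-25 \right)} + 2715 = 3 + 2715 = 2718$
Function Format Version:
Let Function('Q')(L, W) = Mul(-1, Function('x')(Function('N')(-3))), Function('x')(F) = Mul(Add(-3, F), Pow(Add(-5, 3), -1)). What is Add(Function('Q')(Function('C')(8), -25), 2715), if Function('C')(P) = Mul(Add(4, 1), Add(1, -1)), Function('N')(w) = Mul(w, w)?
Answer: 2718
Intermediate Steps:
Function('N')(w) = Pow(w, 2)
Function('x')(F) = Add(Rational(3, 2), Mul(Rational(-1, 2), F)) (Function('x')(F) = Mul(Add(-3, F), Pow(-2, -1)) = Mul(Add(-3, F), Rational(-1, 2)) = Add(Rational(3, 2), Mul(Rational(-1, 2), F)))
Function('C')(P) = 0 (Function('C')(P) = Mul(5, 0) = 0)
Function('Q')(L, W) = 3 (Function('Q')(L, W) = Mul(-1, Add(Rational(3, 2), Mul(Rational(-1, 2), Pow(-3, 2)))) = Mul(-1, Add(Rational(3, 2), Mul(Rational(-1, 2), 9))) = Mul(-1, Add(Rational(3, 2), Rational(-9, 2))) = Mul(-1, -3) = 3)
Add(Function('Q')(Function('C')(8), -25), 2715) = Add(3, 2715) = 2718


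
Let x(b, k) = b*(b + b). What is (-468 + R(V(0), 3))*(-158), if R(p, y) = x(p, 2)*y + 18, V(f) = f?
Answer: 71100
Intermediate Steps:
x(b, k) = 2*b² (x(b, k) = b*(2*b) = 2*b²)
R(p, y) = 18 + 2*y*p² (R(p, y) = (2*p²)*y + 18 = 2*y*p² + 18 = 18 + 2*y*p²)
(-468 + R(V(0), 3))*(-158) = (-468 + (18 + 2*3*0²))*(-158) = (-468 + (18 + 2*3*0))*(-158) = (-468 + (18 + 0))*(-158) = (-468 + 18)*(-158) = -450*(-158) = 71100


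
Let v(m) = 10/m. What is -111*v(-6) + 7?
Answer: 192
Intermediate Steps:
-111*v(-6) + 7 = -1110/(-6) + 7 = -1110*(-1)/6 + 7 = -111*(-5/3) + 7 = 185 + 7 = 192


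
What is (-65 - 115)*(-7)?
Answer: 1260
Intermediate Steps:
(-65 - 115)*(-7) = -180*(-7) = 1260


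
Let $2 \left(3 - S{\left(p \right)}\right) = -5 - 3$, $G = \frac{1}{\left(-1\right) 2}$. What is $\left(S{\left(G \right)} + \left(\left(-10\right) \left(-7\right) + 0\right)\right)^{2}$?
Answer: $5929$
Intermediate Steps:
$G = - \frac{1}{2}$ ($G = \frac{1}{-2} = - \frac{1}{2} \approx -0.5$)
$S{\left(p \right)} = 7$ ($S{\left(p \right)} = 3 - \frac{-5 - 3}{2} = 3 - -4 = 3 + 4 = 7$)
$\left(S{\left(G \right)} + \left(\left(-10\right) \left(-7\right) + 0\right)\right)^{2} = \left(7 + \left(\left(-10\right) \left(-7\right) + 0\right)\right)^{2} = \left(7 + \left(70 + 0\right)\right)^{2} = \left(7 + 70\right)^{2} = 77^{2} = 5929$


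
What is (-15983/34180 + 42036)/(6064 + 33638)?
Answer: 1436774497/1357014360 ≈ 1.0588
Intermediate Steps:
(-15983/34180 + 42036)/(6064 + 33638) = (-15983*1/34180 + 42036)/39702 = (-15983/34180 + 42036)*(1/39702) = (1436774497/34180)*(1/39702) = 1436774497/1357014360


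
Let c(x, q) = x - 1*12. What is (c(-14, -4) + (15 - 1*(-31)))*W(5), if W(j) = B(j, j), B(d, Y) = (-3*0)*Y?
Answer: 0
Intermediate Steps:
B(d, Y) = 0 (B(d, Y) = 0*Y = 0)
W(j) = 0
c(x, q) = -12 + x (c(x, q) = x - 12 = -12 + x)
(c(-14, -4) + (15 - 1*(-31)))*W(5) = ((-12 - 14) + (15 - 1*(-31)))*0 = (-26 + (15 + 31))*0 = (-26 + 46)*0 = 20*0 = 0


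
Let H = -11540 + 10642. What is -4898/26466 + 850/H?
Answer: -6723626/5941617 ≈ -1.1316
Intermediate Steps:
H = -898
-4898/26466 + 850/H = -4898/26466 + 850/(-898) = -4898*1/26466 + 850*(-1/898) = -2449/13233 - 425/449 = -6723626/5941617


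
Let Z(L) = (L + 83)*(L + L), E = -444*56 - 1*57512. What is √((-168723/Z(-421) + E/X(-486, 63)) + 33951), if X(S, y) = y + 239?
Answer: 5*√3680157537404069/1652846 ≈ 183.51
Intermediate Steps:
E = -82376 (E = -24864 - 57512 = -82376)
Z(L) = 2*L*(83 + L) (Z(L) = (83 + L)*(2*L) = 2*L*(83 + L))
X(S, y) = 239 + y
√((-168723/Z(-421) + E/X(-486, 63)) + 33951) = √((-168723*(-1/(842*(83 - 421))) - 82376/(239 + 63)) + 33951) = √((-168723/(2*(-421)*(-338)) - 82376/302) + 33951) = √((-168723/284596 - 82376*1/302) + 33951) = √((-168723*1/284596 - 41188/151) + 33951) = √((-168723/284596 - 41188/151) + 33951) = √(-11747417221/42973996 + 33951) = √(1447262720975/42973996) = 5*√3680157537404069/1652846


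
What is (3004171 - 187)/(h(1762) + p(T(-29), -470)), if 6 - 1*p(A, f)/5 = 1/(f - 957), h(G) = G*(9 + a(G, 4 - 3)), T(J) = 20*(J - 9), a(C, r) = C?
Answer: 4286685168/4452999169 ≈ 0.96265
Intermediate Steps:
T(J) = -180 + 20*J (T(J) = 20*(-9 + J) = -180 + 20*J)
h(G) = G*(9 + G)
p(A, f) = 30 - 5/(-957 + f) (p(A, f) = 30 - 5/(f - 957) = 30 - 5/(-957 + f))
(3004171 - 187)/(h(1762) + p(T(-29), -470)) = (3004171 - 187)/(1762*(9 + 1762) + 5*(-5743 + 6*(-470))/(-957 - 470)) = 3003984/(1762*1771 + 5*(-5743 - 2820)/(-1427)) = 3003984/(3120502 + 5*(-1/1427)*(-8563)) = 3003984/(3120502 + 42815/1427) = 3003984/(4452999169/1427) = 3003984*(1427/4452999169) = 4286685168/4452999169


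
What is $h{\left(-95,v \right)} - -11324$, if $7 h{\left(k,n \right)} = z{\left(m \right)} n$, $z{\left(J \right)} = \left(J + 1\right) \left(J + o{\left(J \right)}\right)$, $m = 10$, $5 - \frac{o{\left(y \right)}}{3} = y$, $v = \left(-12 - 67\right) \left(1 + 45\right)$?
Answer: $\frac{279138}{7} \approx 39877.0$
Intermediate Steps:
$v = -3634$ ($v = \left(-79\right) 46 = -3634$)
$o{\left(y \right)} = 15 - 3 y$
$z{\left(J \right)} = \left(1 + J\right) \left(15 - 2 J\right)$ ($z{\left(J \right)} = \left(J + 1\right) \left(J - \left(-15 + 3 J\right)\right) = \left(1 + J\right) \left(15 - 2 J\right)$)
$h{\left(k,n \right)} = - \frac{55 n}{7}$ ($h{\left(k,n \right)} = \frac{\left(15 - 2 \cdot 10^{2} + 13 \cdot 10\right) n}{7} = \frac{\left(15 - 200 + 130\right) n}{7} = \frac{\left(-55\right) n}{7} = - \frac{55 n}{7}$)
$h{\left(-95,v \right)} - -11324 = \left(- \frac{55}{7}\right) \left(-3634\right) - -11324 = \frac{199870}{7} + 11324 = \frac{279138}{7}$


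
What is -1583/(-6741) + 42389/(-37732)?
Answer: -226014493/254351412 ≈ -0.88859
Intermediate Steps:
-1583/(-6741) + 42389/(-37732) = -1583*(-1/6741) + 42389*(-1/37732) = 1583/6741 - 42389/37732 = -226014493/254351412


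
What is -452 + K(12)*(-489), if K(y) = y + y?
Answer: -12188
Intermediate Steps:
K(y) = 2*y
-452 + K(12)*(-489) = -452 + (2*12)*(-489) = -452 + 24*(-489) = -452 - 11736 = -12188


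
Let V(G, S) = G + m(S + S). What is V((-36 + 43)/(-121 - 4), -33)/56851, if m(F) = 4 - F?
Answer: 8743/7106375 ≈ 0.0012303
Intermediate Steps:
V(G, S) = 4 + G - 2*S (V(G, S) = G + (4 - (S + S)) = G + (4 - 2*S) = 4 + G - 2*S)
V((-36 + 43)/(-121 - 4), -33)/56851 = (4 + (-36 + 43)/(-121 - 4) - 2*(-33))/56851 = (4 + 7/(-125) + 66)*(1/56851) = (4 + 7*(-1/125) + 66)*(1/56851) = (4 - 7/125 + 66)*(1/56851) = (8743/125)*(1/56851) = 8743/7106375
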